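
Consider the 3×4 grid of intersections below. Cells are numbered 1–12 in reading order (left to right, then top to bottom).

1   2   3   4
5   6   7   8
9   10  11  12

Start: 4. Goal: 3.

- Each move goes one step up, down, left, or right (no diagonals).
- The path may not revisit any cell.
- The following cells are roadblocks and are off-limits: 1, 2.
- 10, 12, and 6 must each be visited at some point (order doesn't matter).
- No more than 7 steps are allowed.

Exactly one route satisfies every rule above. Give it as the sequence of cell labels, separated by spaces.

4 8 12 11 10 6 7 3

The 7-move cap with required stops at 10, 12, 6 leaves no slack for detours.
Route from 4: down 2 to 12, left 2 to 10, up 1 to 6, right 1 to 7, up 1 to 3 — 7 moves in all.
Check: all required cells visited; 7 ≤ 7 moves.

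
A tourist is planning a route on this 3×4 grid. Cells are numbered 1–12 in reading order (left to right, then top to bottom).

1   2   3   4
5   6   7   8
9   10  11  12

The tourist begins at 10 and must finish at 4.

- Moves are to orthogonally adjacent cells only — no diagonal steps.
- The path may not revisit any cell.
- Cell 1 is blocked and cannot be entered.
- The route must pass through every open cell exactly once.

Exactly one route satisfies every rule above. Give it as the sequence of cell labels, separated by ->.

Need to visit all 11 open cells exactly once, starting at 10 and ending at 4.
Cell 9 has only two open neighbours (5 and 10), so the path must pass straight through it: one of those is the cell it's entered from and the other is where it exits.
Route from 10: left 1 to 9, up 1 to 5, right 1 to 6, up 1 to 2, right 1 to 3, down 2 to 11, right 1 to 12, up 2 to 4 — 10 moves in all.
Check: all 11 open cells covered.

10 -> 9 -> 5 -> 6 -> 2 -> 3 -> 7 -> 11 -> 12 -> 8 -> 4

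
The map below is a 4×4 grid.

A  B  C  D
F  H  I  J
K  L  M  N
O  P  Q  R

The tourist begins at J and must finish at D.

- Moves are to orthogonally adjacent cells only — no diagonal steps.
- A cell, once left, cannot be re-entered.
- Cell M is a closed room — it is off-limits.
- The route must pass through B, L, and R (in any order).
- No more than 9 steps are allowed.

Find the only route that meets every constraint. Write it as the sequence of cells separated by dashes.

J - N - R - Q - P - L - H - B - C - D

The 9-move cap with required stops at B, L, R leaves no slack for detours.
Route from J: 2× down (reaching R), 2× left (reaching P), 3× up (reaching B), 2× right (reaching D) — 9 moves in all.
Check: all required cells visited; 9 ≤ 9 moves.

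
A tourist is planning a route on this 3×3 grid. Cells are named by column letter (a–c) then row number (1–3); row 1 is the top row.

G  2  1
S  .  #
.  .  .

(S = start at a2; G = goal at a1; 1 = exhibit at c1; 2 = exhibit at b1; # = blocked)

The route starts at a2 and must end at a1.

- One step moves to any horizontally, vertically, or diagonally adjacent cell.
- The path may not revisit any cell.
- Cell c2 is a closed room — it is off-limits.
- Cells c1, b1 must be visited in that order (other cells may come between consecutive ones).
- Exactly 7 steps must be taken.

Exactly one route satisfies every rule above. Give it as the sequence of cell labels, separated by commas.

a2, a3, b3, c3, b2, c1, b1, a1

The waypoints must appear in the order c1, b1, with no cell reused.
Route from a2: down to a3, 2× right (reaching c3), up-left to b2, up-right to c1, 2× left (reaching a1) — 7 moves in all.
Check: order respected (1 at step 5, 2 at step 6); 7 moves as required.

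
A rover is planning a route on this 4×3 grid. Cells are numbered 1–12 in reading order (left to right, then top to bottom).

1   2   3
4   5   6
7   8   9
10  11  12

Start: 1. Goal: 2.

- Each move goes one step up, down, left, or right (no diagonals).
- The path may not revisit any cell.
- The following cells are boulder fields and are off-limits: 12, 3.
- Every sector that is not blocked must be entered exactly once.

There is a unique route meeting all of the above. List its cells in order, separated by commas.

Need to visit all 10 open cells exactly once, starting at 1 and ending at 2.
Route from 1: down 3 to 10, right 1 to 11, up 1 to 8, right 1 to 9, up 1 to 6, left 1 to 5, up 1 to 2 — 9 moves in all.
Check: all 10 open cells covered.

1, 4, 7, 10, 11, 8, 9, 6, 5, 2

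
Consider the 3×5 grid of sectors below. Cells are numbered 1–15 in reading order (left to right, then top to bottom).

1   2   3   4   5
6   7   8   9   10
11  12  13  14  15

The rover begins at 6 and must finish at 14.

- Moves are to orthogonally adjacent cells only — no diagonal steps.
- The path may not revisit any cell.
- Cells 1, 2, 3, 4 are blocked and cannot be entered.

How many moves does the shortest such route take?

The Manhattan distance from 6 to 14 is |2−3| + |1−4| = 4, so at least 4 moves are needed.
A route of 4 moves achieves this: 6 → 11 → 12 → 13 → 14.
Since 4 matches the lower bound, it is optimal.

4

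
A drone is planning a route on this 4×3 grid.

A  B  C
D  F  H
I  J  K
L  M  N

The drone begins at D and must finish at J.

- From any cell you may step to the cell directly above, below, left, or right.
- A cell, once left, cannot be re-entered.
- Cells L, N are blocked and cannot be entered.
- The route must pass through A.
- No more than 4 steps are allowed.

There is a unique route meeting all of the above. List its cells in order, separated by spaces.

D A B F J

Any route must reach A and still end at J within 4 moves, so the order of the required stops is forced.
Route from D: up 1 to A, right 1 to B, down 2 to J — 4 moves in all.
Check: all required cells visited; 4 ≤ 4 moves.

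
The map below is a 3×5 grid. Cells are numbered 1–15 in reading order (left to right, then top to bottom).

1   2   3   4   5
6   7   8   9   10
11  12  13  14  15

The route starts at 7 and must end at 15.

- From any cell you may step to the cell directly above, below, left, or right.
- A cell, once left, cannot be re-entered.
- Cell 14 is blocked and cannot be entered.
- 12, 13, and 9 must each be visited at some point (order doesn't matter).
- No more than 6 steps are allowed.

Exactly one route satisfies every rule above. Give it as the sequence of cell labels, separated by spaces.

The budget equals the shortest possible length, so every move has to be on a shortest route through the required cells.
Route from 7: down 1 to 12, right 1 to 13, up 1 to 8, right 2 to 10, down 1 to 15 — 6 moves in all.
Check: all required cells visited; 6 ≤ 6 moves.

7 12 13 8 9 10 15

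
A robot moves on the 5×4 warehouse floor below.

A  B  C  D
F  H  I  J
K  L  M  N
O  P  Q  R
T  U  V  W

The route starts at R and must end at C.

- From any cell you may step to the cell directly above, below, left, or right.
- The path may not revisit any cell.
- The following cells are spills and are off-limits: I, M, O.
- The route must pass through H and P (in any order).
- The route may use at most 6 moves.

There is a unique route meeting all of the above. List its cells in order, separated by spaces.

The 6-move cap with required stops at H, P leaves no slack for detours.
Route from R: 2× left (reaching P), 3× up (reaching B), right to C — 6 moves in all.
Check: all required cells visited; 6 ≤ 6 moves.

R Q P L H B C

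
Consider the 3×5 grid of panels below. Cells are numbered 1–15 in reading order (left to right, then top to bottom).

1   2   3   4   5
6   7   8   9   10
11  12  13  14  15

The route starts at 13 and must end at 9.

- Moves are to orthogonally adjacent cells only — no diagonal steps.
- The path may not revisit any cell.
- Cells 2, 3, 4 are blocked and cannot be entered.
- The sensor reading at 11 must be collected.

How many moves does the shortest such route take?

Any route passes through 11 somewhere between 13 and 9. Summing Manhattan distances along the two legs (13 → 11 → 9) gives a lower bound of 2 + 4 = 6 moves.
A route of 6 moves achieves this: 13 → 12 → 11 → 6 → 7 → 8 → 9.
Since 6 matches the lower bound, it is optimal.

6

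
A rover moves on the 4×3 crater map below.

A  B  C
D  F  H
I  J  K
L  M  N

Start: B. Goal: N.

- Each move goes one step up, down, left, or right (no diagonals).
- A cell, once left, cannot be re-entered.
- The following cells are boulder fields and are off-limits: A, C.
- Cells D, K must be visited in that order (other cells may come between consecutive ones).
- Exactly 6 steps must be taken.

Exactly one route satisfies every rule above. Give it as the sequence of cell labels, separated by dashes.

The waypoints must appear in the order D, K, with no cell reused.
Route from B: down 1 to F, left 1 to D, down 1 to I, right 2 to K, down 1 to N — 6 moves in all.
Check: order respected (D at step 2, K at step 5); 6 moves as required.

B - F - D - I - J - K - N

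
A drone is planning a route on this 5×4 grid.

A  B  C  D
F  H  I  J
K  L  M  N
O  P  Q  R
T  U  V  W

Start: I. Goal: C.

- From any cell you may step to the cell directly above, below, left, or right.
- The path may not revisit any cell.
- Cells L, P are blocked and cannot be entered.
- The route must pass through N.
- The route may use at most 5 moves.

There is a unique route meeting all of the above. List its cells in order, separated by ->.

The budget equals the shortest possible length, so every move has to be on a shortest route through the required cells.
Route from I: down to M, right to N, 2× up (reaching D), left to C — 5 moves in all.
Check: all required cells visited; 5 ≤ 5 moves.

I -> M -> N -> J -> D -> C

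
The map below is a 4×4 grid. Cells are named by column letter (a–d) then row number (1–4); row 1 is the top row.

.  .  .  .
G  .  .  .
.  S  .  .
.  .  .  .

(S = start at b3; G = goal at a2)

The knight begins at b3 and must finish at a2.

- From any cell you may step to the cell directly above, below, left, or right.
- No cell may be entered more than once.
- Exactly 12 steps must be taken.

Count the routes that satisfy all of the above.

32

Need simple routes of exactly 12 moves from b3 to a2 (Manhattan distance 2, so 5 moves are spent on a detour and 5 undoing it).
Branch systematically from the start, pruning whenever the remaining move budget drops below the Manhattan distance to a2 or differs from it in parity. Grouping the completions by first move — via b2: 9; via b4: 4; via a3: 17; via c3: 2 — and summing: 9 + 4 + 17 + 2 = 32.
That gives 32 routes.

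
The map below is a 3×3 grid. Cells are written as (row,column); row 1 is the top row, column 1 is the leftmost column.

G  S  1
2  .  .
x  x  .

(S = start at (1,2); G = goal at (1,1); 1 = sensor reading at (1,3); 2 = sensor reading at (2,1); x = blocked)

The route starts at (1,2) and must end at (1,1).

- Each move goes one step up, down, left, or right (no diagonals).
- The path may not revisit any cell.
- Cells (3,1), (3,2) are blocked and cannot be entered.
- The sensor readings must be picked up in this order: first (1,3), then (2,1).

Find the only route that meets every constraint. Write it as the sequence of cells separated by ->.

The waypoints must appear in the order (1,3), (2,1), with no cell reused.
Route from (1,2): right to (1,3), down to (2,3), 2× left (reaching (2,1)), up to (1,1) — 5 moves in all.
Check: order respected (1 at step 1, 2 at step 4).

(1,2) -> (1,3) -> (2,3) -> (2,2) -> (2,1) -> (1,1)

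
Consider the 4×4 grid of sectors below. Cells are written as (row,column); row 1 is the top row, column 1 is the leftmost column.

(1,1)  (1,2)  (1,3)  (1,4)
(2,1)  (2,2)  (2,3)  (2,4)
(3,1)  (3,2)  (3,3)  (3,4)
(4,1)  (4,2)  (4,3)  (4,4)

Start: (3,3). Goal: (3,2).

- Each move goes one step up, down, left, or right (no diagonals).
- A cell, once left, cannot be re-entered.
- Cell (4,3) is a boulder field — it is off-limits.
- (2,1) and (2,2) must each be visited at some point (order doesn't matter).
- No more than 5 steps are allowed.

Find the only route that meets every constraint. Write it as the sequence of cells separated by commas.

Any route must reach (2,1) and (2,2) and still end at (3,2) within 5 moves, so the order of the required stops is forced.
Route from (3,3): up to (2,3), 2× left (reaching (2,1)), down to (3,1), right to (3,2) — 5 moves in all.
Check: all required cells visited; 5 ≤ 5 moves.

(3,3), (2,3), (2,2), (2,1), (3,1), (3,2)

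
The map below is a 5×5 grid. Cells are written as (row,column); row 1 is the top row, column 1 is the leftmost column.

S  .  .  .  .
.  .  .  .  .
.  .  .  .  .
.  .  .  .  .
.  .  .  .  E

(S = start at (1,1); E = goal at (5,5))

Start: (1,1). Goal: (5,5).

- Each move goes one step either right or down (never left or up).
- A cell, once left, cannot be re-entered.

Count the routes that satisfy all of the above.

A right/down-only route from (1,1) to (5,5) makes exactly 4 down-moves and 4 right-moves in some order.
With no other constraints that would be C(8,4) = 70 routes.
That gives 70 routes.

70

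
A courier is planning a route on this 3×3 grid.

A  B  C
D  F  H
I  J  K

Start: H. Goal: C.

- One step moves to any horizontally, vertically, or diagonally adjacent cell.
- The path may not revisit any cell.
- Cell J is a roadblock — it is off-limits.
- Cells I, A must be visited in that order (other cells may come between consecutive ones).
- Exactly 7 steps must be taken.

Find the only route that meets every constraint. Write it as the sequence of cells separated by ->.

The waypoints must appear in the order I, A, with no cell reused.
Route from H: down 1 to K, up-left 1 to F, down-left 1 to I, up 2 to A, right 2 to C — 7 moves in all.
Check: order respected (I at step 3, A at step 5); 7 moves as required.

H -> K -> F -> I -> D -> A -> B -> C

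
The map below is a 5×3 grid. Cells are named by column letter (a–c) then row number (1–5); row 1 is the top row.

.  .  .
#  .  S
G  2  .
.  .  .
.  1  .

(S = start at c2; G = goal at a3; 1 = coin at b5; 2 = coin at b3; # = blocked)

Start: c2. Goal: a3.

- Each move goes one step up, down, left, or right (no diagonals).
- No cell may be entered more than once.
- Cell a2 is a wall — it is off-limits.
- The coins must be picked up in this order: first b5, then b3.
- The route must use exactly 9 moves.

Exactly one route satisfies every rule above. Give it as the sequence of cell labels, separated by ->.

The waypoints must appear in the order b5, b3, with no cell reused.
Route from c2: down 3 to c5, left 2 to a5, up 1 to a4, right 1 to b4, up 1 to b3, left 1 to a3 — 9 moves in all.
Check: order respected (1 at step 4, 2 at step 8); 9 moves as required.

c2 -> c3 -> c4 -> c5 -> b5 -> a5 -> a4 -> b4 -> b3 -> a3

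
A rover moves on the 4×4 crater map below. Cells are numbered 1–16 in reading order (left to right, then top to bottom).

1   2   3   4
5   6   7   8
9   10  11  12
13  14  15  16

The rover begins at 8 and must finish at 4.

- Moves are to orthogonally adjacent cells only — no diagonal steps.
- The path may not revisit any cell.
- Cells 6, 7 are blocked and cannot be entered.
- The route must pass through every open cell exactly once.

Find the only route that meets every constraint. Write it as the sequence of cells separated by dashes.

Need to visit all 14 open cells exactly once, starting at 8 and ending at 4.
Cell 13 has only two open neighbours (9 and 14), so the path must pass straight through it: one of those is the cell it's entered from and the other is where it exits.
Route from 8: 2× down (reaching 16), left to 15, up to 11, left to 10, down to 14, left to 13, 3× up (reaching 1), 3× right (reaching 4) — 13 moves in all.
Check: all 14 open cells covered.

8 - 12 - 16 - 15 - 11 - 10 - 14 - 13 - 9 - 5 - 1 - 2 - 3 - 4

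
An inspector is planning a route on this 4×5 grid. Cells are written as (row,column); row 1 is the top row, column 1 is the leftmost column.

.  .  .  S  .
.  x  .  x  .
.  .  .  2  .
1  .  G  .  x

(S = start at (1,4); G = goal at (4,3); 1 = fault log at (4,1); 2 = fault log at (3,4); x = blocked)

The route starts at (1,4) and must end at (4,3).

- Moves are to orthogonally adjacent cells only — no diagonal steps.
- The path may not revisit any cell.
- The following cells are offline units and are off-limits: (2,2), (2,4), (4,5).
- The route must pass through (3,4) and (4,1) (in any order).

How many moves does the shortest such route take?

Any route passes through (3,4) and (4,1) in some order between (1,4) and (4,3). Summing Manhattan distances along each leg and taking the cheapest ordering ((1,4) → (3,4) → (4,1) → (4,3)) gives a lower bound of 2 + 4 + 2 = 8 moves.
That bound ignores the blocked cells. Measuring each leg by the fewest moves that actually steer around them ((1,4)→(3,4): 4; (3,4)→(4,1): 4; (4,1)→(4,3): 2) raises the lower bound to 10.
A route of 10 moves exists: (1,4) → (1,5) → (2,5) → (3,5) → (3,4) → (3,3) → (3,2) → (3,1) → (4,1) → (4,2) → (4,3).
Since 10 matches that lower bound, it is optimal.

10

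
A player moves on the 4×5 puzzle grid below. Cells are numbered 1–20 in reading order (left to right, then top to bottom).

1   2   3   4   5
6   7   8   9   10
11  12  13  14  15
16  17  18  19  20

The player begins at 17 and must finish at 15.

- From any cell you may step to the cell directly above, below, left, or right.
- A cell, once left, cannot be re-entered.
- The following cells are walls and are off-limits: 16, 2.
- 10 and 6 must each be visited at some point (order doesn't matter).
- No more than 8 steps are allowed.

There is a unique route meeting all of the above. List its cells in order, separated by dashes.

The 8-move cap with required stops at 10, 6 leaves no slack for detours.
Route from 17: up 1 to 12, left 1 to 11, up 1 to 6, right 4 to 10, down 1 to 15 — 8 moves in all.
Check: all required cells visited; 8 ≤ 8 moves.

17 - 12 - 11 - 6 - 7 - 8 - 9 - 10 - 15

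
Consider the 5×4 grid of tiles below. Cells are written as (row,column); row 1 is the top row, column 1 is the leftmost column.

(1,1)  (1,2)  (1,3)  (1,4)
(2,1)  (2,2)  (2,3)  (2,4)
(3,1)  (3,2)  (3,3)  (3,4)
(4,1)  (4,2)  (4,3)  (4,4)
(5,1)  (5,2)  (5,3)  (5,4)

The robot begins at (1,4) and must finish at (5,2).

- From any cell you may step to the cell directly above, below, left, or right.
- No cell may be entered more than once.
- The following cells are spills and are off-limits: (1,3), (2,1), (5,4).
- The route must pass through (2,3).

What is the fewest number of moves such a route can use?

Any route passes through (2,3) somewhere between (1,4) and (5,2). Summing Manhattan distances along the two legs ((1,4) → (2,3) → (5,2)) gives a lower bound of 2 + 4 = 6 moves.
A route of 6 moves achieves this: (1,4) → (2,4) → (2,3) → (3,3) → (4,3) → (5,3) → (5,2).
Since 6 matches the lower bound, it is optimal.

6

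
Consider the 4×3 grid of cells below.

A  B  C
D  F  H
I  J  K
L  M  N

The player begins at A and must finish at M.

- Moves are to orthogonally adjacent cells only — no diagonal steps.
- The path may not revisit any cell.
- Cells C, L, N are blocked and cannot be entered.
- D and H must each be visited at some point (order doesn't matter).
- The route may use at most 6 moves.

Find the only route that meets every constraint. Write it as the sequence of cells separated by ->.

Any route must reach D and H and still end at M within 6 moves, so the order of the required stops is forced.
Route from A: down 1 to D, right 2 to H, down 1 to K, left 1 to J, down 1 to M — 6 moves in all.
Check: all required cells visited; 6 ≤ 6 moves.

A -> D -> F -> H -> K -> J -> M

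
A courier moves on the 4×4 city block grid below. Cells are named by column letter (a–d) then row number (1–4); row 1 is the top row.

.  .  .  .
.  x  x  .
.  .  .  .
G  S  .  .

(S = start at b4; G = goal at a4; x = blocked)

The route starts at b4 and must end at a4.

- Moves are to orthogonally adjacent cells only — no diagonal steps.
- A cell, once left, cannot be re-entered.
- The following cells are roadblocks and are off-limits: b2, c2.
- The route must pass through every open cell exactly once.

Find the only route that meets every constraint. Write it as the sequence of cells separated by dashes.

b4 - b3 - c3 - c4 - d4 - d3 - d2 - d1 - c1 - b1 - a1 - a2 - a3 - a4

Need to visit all 14 open cells exactly once, starting at b4 and ending at a4.
Route from b4: up to b3, right to c3, down to c4, right to d4, 3× up (reaching d1), 3× left (reaching a1), 3× down (reaching a4) — 13 moves in all.
Check: all 14 open cells covered.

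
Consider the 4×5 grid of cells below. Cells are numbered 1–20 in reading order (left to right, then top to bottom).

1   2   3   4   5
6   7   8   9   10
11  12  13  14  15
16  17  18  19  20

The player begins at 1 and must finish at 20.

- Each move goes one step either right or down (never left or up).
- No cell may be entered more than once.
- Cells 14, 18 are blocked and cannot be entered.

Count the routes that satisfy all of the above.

5

A right/down-only route from 1 to 20 makes exactly 3 down-moves and 4 right-moves in some order.
With no other constraints that would be C(7,3) = 35 routes.
Subtract routes through each blocked cell (inclusion–exclusion for overlaps): − through 14: 20 − through 18: 10 → 5.
That gives 5 routes.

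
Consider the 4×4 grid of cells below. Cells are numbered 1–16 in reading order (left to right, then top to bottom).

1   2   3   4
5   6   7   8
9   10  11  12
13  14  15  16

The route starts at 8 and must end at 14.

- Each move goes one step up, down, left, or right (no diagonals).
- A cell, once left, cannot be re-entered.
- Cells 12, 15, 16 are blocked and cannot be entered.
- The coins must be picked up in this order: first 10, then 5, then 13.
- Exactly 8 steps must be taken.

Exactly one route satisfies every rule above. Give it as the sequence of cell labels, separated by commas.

8, 7, 11, 10, 6, 5, 9, 13, 14

The waypoints must appear in the order 10, 5, 13, with no cell reused.
Route from 8: left to 7, down to 11, left to 10, up to 6, left to 5, 2× down (reaching 13), right to 14 — 8 moves in all.
Check: order respected (10 at step 3, 5 at step 5, 13 at step 7); 8 moves as required.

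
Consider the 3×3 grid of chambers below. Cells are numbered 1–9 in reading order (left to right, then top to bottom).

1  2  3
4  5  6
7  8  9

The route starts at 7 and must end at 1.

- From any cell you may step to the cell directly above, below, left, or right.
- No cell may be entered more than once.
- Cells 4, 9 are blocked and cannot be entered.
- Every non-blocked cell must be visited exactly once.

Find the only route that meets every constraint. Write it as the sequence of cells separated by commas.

Need to visit all 7 open cells exactly once, starting at 7 and ending at 1.
Cell 8 has only two open neighbours (5 and 7), so the path must pass straight through it: one of those is the cell it's entered from and the other is where it exits.
Route from 7: right 1 to 8, up 1 to 5, right 1 to 6, up 1 to 3, left 2 to 1 — 6 moves in all.
Check: all 7 open cells covered.

7, 8, 5, 6, 3, 2, 1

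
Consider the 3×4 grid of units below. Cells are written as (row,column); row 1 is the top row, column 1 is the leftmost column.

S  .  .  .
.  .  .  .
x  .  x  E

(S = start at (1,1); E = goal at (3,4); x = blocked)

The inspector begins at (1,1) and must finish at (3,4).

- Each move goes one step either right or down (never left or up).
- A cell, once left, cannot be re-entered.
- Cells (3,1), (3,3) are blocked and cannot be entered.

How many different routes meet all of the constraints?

A right/down-only route from (1,1) to (3,4) makes exactly 2 down-moves and 3 right-moves in some order.
With no other constraints that would be C(5,2) = 10 routes.
Subtract routes through each blocked cell (inclusion–exclusion for overlaps): − through (3,1): 1 − through (3,3): 6 + through (3,1)&(3,3): 1 → 4.
That gives 4 routes.

4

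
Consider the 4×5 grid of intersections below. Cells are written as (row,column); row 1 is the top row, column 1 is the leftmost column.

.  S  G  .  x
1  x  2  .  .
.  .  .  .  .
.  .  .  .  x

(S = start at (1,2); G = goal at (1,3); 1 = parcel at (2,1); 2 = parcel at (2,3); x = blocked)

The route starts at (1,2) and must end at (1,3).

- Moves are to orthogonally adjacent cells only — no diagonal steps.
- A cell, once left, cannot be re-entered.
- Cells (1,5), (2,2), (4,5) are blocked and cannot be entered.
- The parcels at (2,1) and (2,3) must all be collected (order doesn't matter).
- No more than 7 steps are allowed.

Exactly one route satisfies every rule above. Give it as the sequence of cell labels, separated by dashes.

(1,2) - (1,1) - (2,1) - (3,1) - (3,2) - (3,3) - (2,3) - (1,3)

Any route must reach (2,1) and (2,3) and still end at (1,3) within 7 moves, so the order of the required stops is forced.
Route from (1,2): left 1 to (1,1), down 2 to (3,1), right 2 to (3,3), up 2 to (1,3) — 7 moves in all.
Check: all required cells visited; 7 ≤ 7 moves.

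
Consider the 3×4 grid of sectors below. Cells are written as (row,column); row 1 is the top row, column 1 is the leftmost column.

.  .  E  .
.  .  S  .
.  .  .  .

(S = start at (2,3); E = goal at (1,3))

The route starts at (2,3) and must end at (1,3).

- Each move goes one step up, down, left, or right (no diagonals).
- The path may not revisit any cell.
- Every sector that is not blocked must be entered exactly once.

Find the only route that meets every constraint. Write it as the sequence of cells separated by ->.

Need to visit all 12 open cells exactly once, starting at (2,3) and ending at (1,3).
Cell (3,4) has only two open neighbours ((2,4) and (3,3)), so the path must pass straight through it: one of those is the cell it's entered from and the other is where it exits.
Route from (2,3): left 1 to (2,2), up 1 to (1,2), left 1 to (1,1), down 2 to (3,1), right 3 to (3,4), up 2 to (1,4), left 1 to (1,3) — 11 moves in all.
Check: all 12 open cells covered.

(2,3) -> (2,2) -> (1,2) -> (1,1) -> (2,1) -> (3,1) -> (3,2) -> (3,3) -> (3,4) -> (2,4) -> (1,4) -> (1,3)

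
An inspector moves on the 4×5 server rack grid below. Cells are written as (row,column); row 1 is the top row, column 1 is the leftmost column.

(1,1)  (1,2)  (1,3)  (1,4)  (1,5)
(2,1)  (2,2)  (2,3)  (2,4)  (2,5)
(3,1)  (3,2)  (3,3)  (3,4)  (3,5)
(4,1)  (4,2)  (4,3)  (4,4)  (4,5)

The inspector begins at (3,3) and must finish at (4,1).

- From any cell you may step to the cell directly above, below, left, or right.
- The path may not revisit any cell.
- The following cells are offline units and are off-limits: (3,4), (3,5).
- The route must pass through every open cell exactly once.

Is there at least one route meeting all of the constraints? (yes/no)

Cell (4,5) has only one open neighbour but is neither the start nor the goal, so a Hamiltonian route would have to both enter and leave it through the same neighbour — impossible without revisiting.

no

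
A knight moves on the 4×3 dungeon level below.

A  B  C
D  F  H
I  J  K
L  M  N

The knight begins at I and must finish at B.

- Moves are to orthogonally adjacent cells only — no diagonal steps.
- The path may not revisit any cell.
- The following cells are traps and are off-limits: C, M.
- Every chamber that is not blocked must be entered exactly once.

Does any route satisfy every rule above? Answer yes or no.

Cell L has only one open neighbour but is neither the start nor the goal, so a Hamiltonian route would have to both enter and leave it through the same neighbour — impossible without revisiting.

no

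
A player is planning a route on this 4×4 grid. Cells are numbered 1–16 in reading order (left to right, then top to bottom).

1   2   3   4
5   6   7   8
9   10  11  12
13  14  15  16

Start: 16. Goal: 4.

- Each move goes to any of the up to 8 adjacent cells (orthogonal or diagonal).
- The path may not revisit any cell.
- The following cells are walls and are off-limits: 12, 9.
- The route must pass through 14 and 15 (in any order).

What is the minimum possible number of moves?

5

Any route passes through 14 and 15 in some order between 16 and 4. Summing Chebyshev distances along each leg and taking the cheapest ordering (16 → 15 → 14 → 4) gives a lower bound of 1 + 1 + 3 = 5 moves.
A route of 5 moves achieves this: 16 → 15 → 14 → 10 → 7 → 4.
Since 5 matches the lower bound, it is optimal.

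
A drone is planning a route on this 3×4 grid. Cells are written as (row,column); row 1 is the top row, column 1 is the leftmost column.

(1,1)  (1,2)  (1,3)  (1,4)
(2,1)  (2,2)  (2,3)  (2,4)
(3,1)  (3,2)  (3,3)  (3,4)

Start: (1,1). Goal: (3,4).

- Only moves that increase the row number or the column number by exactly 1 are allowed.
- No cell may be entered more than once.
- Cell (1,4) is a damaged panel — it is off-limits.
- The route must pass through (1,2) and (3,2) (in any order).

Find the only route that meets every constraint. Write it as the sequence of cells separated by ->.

Moves only go right or down, so the column and row indices never decrease.
Route from (1,1): right to (1,2), 2× down (reaching (3,2)), 2× right (reaching (3,4)) — 5 moves in all.
Check: all required cells visited.

(1,1) -> (1,2) -> (2,2) -> (3,2) -> (3,3) -> (3,4)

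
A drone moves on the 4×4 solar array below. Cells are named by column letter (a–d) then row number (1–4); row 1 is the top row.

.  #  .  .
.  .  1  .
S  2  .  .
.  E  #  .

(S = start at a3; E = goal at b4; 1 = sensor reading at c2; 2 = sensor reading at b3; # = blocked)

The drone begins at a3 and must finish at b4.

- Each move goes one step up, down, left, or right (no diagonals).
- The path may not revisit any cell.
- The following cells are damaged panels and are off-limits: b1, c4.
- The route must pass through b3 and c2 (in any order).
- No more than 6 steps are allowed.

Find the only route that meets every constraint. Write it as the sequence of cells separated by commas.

a3, a2, b2, c2, c3, b3, b4

Any route must reach b3 and c2 and still end at b4 within 6 moves, so the order of the required stops is forced.
Route from a3: up 1 to a2, right 2 to c2, down 1 to c3, left 1 to b3, down 1 to b4 — 6 moves in all.
Check: all required cells visited; 6 ≤ 6 moves.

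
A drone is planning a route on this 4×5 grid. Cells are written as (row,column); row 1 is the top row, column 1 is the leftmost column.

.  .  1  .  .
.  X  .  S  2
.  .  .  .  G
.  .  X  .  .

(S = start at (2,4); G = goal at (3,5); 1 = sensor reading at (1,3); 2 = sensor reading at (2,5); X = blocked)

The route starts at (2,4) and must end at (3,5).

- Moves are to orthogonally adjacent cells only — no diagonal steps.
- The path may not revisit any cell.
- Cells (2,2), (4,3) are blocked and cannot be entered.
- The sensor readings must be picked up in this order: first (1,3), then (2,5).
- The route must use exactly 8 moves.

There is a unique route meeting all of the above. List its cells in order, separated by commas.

(2,4), (3,4), (3,3), (2,3), (1,3), (1,4), (1,5), (2,5), (3,5)

The waypoints must appear in the order (1,3), (2,5), with no cell reused.
Route from (2,4): down to (3,4), left to (3,3), 2× up (reaching (1,3)), 2× right (reaching (1,5)), 2× down (reaching (3,5)) — 8 moves in all.
Check: order respected (1 at step 4, 2 at step 7); 8 moves as required.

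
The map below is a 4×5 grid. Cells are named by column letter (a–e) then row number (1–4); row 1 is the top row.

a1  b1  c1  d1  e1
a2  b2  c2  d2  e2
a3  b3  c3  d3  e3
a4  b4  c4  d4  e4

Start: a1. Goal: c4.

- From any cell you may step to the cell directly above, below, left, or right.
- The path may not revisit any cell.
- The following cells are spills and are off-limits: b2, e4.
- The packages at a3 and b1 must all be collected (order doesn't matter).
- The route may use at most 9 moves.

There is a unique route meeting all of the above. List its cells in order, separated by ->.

Any route must reach a3 and b1 and still end at c4 within 9 moves, so the order of the required stops is forced.
Route from a1: 2× right (reaching c1), 2× down (reaching c3), 2× left (reaching a3), down to a4, 2× right (reaching c4) — 9 moves in all.
Check: all required cells visited; 9 ≤ 9 moves.

a1 -> b1 -> c1 -> c2 -> c3 -> b3 -> a3 -> a4 -> b4 -> c4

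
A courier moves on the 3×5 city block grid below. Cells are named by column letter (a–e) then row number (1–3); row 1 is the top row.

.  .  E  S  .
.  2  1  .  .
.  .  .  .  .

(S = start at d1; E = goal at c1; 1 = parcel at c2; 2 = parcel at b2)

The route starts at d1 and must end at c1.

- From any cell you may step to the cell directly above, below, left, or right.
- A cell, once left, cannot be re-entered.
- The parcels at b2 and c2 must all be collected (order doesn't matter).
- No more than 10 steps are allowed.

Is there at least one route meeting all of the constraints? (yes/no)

One route that works: d1 → d2 → c2 → b2 → b1 → c1.

yes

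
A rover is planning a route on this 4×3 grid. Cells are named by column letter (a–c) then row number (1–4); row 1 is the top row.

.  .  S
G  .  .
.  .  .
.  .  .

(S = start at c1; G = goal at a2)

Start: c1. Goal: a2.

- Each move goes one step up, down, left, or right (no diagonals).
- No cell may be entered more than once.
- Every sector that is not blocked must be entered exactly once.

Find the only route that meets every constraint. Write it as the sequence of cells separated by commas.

c1, c2, c3, c4, b4, a4, a3, b3, b2, b1, a1, a2

Need to visit all 12 open cells exactly once, starting at c1 and ending at a2.
Cell a1 has only two open neighbours (a2 and b1), so the path must pass straight through it: one of those is the cell it's entered from and the other is where it exits.
Route from c1: down 3 to c4, left 2 to a4, up 1 to a3, right 1 to b3, up 2 to b1, left 1 to a1, down 1 to a2 — 11 moves in all.
Check: all 12 open cells covered.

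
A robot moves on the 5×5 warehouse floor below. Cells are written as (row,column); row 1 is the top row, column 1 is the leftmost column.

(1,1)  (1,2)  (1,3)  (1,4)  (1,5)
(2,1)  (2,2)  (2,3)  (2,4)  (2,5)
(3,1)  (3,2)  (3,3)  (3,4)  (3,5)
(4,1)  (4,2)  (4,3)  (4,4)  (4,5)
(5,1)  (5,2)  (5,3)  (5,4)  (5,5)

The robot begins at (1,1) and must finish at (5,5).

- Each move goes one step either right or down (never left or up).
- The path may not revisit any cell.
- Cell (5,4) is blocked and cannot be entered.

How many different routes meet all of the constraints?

A right/down-only route from (1,1) to (5,5) makes exactly 4 down-moves and 4 right-moves in some order.
With no other constraints that would be C(8,4) = 70 routes.
Subtract routes through each blocked cell (inclusion–exclusion for overlaps): − through (5,4): 35 → 35.
That gives 35 routes.

35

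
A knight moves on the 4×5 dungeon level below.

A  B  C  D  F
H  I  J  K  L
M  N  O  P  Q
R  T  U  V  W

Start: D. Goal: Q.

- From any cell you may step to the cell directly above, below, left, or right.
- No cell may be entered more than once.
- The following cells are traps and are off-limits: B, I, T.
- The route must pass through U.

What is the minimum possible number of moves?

7

Any route passes through U somewhere between D and Q. Summing Manhattan distances along the two legs (D → U → Q) gives a lower bound of 4 + 3 = 7 moves.
A route of 7 moves achieves this: D → K → P → O → U → V → W → Q.
Since 7 matches the lower bound, it is optimal.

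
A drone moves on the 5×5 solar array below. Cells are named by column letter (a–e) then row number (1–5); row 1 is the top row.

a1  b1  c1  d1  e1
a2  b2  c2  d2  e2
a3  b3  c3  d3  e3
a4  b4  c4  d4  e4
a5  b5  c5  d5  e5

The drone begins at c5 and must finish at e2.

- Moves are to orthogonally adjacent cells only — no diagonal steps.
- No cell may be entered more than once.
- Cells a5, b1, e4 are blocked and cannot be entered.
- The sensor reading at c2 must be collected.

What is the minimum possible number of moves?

Any route passes through c2 somewhere between c5 and e2. Summing Manhattan distances along the two legs (c5 → c2 → e2) gives a lower bound of 3 + 2 = 5 moves.
A route of 5 moves achieves this: c5 → c4 → c3 → c2 → d2 → e2.
Since 5 matches the lower bound, it is optimal.

5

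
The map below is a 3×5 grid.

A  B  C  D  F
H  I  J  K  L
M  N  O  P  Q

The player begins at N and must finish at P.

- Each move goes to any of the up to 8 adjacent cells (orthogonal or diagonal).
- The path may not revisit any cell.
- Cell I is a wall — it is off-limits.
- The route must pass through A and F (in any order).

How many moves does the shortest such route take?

Any route passes through A and F in some order between N and P. Summing Chebyshev distances along each leg and taking the cheapest ordering (N → A → F → P) gives a lower bound of 2 + 4 + 2 = 8 moves.
A route of 8 moves achieves this: N → H → A → B → C → D → F → K → P.
Since 8 matches the lower bound, it is optimal.

8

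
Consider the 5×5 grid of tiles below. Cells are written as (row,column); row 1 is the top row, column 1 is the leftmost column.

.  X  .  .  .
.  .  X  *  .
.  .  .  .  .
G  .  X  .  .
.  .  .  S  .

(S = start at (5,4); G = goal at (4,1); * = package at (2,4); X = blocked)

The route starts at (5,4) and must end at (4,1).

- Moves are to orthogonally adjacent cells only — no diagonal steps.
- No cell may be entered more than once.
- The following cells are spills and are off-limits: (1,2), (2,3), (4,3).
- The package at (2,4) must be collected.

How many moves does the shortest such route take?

Any route passes through (2,4) somewhere between (5,4) and (4,1). Summing Manhattan distances along the two legs ((5,4) → (2,4) → (4,1)) gives a lower bound of 3 + 5 = 8 moves.
The shortest route satisfying every rule uses 10 moves: (5,4) → (4,4) → (4,5) → (3,5) → (2,5) → (2,4) → (3,4) → (3,3) → (3,2) → (4,2) → (4,1).
The bound of 8 isn't tight here; checking systematically, no route of length 8 through 9 satisfies every constraint, so 10 is the minimum.

10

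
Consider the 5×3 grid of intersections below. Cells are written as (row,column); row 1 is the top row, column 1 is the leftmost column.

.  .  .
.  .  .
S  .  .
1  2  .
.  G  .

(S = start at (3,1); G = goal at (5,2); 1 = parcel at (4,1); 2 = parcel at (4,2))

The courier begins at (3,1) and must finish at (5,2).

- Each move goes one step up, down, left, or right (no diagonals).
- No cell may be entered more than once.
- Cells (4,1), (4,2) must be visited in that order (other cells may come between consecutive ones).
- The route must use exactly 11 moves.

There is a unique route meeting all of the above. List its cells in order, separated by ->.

The waypoints must appear in the order (4,1), (4,2), with no cell reused.
Route from (3,1): down 1 to (4,1), right 1 to (4,2), up 3 to (1,2), right 1 to (1,3), down 4 to (5,3), left 1 to (5,2) — 11 moves in all.
Check: order respected (1 at step 1, 2 at step 2); 11 moves as required.

(3,1) -> (4,1) -> (4,2) -> (3,2) -> (2,2) -> (1,2) -> (1,3) -> (2,3) -> (3,3) -> (4,3) -> (5,3) -> (5,2)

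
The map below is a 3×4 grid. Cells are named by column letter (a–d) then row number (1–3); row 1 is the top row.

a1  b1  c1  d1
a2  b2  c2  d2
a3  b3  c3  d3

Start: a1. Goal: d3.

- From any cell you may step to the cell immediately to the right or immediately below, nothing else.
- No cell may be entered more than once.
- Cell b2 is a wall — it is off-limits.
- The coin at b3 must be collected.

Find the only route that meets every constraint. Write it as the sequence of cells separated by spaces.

a1 a2 a3 b3 c3 d3

Moves only go right or down, so the column and row indices never decrease.
Route from a1: down 2 to a3, right 3 to d3 — 5 moves in all.
Check: all required cells visited.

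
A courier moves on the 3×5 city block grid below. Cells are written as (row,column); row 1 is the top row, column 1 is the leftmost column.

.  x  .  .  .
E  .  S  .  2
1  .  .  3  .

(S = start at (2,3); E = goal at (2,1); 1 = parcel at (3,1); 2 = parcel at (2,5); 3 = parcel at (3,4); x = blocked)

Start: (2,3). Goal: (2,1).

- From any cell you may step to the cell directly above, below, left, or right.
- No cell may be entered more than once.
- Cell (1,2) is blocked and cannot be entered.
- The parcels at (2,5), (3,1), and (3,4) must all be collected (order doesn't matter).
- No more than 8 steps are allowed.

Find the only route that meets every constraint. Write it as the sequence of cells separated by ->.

(2,3) -> (2,4) -> (2,5) -> (3,5) -> (3,4) -> (3,3) -> (3,2) -> (3,1) -> (2,1)

The budget equals the shortest possible length, so every move has to be on a shortest route through the required cells.
Route from (2,3): 2× right (reaching (2,5)), down to (3,5), 4× left (reaching (3,1)), up to (2,1) — 8 moves in all.
Check: all required cells visited; 8 ≤ 8 moves.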